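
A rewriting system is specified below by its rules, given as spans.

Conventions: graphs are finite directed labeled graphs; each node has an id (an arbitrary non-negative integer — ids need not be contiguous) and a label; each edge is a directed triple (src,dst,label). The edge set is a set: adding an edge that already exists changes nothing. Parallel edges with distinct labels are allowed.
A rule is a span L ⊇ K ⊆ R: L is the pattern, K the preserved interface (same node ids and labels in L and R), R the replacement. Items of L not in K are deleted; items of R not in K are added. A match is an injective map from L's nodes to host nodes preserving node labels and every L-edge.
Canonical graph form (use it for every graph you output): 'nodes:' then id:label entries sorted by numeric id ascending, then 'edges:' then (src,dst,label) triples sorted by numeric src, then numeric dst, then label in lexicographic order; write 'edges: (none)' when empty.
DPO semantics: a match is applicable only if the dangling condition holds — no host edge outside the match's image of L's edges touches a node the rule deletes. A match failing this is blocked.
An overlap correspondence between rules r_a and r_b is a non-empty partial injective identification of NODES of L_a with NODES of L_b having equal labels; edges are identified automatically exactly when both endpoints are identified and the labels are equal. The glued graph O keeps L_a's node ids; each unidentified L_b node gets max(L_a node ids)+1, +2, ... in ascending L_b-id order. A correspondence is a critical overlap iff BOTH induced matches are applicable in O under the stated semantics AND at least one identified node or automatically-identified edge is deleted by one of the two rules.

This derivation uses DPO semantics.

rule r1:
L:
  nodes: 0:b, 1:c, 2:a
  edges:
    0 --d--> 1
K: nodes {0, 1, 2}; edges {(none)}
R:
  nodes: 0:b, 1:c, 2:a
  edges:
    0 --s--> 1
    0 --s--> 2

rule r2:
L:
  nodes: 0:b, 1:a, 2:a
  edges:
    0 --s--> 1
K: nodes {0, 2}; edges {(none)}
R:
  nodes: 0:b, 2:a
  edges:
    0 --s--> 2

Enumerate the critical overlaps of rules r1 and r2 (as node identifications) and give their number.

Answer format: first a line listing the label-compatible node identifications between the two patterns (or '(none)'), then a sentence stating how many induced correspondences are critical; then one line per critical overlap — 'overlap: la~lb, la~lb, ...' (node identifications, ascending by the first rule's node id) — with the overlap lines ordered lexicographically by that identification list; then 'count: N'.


label-compatible node identifications between L(r1) and L(r2): 0~0, 2~1, 2~2
2 of the induced correspondences are critical overlaps of r1 and r2.
overlap: 0~0, 2~1
overlap: 2~1
count: 2


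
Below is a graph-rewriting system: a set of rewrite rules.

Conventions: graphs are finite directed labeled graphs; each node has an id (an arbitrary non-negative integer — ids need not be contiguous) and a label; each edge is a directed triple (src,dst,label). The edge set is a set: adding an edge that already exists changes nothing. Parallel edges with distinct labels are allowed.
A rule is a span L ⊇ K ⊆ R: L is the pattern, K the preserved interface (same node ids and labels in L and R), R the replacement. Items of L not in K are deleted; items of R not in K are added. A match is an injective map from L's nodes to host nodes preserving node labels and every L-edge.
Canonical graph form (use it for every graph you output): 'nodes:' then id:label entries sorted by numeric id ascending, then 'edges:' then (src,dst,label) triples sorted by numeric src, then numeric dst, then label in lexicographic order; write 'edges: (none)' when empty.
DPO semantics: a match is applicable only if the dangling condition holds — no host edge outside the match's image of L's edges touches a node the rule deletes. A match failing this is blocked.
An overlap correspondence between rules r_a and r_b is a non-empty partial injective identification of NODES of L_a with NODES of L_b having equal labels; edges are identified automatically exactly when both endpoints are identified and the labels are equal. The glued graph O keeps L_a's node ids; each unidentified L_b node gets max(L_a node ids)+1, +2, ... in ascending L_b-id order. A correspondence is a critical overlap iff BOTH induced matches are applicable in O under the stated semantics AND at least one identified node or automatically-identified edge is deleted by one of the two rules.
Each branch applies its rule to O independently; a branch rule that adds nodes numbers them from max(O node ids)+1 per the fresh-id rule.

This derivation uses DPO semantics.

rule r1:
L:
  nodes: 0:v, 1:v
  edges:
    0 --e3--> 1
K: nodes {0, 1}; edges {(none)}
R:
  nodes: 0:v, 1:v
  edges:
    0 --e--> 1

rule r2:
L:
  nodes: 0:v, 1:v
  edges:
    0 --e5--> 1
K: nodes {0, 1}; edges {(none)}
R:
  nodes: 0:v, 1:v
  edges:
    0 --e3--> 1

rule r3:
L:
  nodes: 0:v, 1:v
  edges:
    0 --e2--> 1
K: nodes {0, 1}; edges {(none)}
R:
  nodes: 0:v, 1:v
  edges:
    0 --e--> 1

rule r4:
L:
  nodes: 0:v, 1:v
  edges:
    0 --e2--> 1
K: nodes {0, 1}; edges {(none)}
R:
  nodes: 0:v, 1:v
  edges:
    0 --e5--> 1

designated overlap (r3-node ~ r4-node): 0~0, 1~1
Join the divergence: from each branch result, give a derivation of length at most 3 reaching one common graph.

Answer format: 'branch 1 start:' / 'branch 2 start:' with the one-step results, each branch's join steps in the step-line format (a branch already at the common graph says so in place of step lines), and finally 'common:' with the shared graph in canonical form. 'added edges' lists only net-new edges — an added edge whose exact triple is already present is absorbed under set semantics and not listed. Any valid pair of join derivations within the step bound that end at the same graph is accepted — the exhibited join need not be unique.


branch 1 start:
nodes: 0:v, 1:v
edges: (0,1,e)
branch 2 start:
nodes: 0:v, 1:v
edges: (0,1,e5)
branch 1: already at the common graph (0 steps)
branch 2 step 1: rule r2; match: 0->0, 1->1; deleted nodes (none); deleted edges (0,1,e5); added nodes (none); added edges (0,1,e3); result: nodes: 0:v, 1:v edges: (0,1,e3)
branch 2 step 2: rule r1; match: 0->0, 1->1; deleted nodes (none); deleted edges (0,1,e3); added nodes (none); added edges (0,1,e); result: nodes: 0:v, 1:v edges: (0,1,e)
common:
nodes: 0:v, 1:v
edges: (0,1,e)


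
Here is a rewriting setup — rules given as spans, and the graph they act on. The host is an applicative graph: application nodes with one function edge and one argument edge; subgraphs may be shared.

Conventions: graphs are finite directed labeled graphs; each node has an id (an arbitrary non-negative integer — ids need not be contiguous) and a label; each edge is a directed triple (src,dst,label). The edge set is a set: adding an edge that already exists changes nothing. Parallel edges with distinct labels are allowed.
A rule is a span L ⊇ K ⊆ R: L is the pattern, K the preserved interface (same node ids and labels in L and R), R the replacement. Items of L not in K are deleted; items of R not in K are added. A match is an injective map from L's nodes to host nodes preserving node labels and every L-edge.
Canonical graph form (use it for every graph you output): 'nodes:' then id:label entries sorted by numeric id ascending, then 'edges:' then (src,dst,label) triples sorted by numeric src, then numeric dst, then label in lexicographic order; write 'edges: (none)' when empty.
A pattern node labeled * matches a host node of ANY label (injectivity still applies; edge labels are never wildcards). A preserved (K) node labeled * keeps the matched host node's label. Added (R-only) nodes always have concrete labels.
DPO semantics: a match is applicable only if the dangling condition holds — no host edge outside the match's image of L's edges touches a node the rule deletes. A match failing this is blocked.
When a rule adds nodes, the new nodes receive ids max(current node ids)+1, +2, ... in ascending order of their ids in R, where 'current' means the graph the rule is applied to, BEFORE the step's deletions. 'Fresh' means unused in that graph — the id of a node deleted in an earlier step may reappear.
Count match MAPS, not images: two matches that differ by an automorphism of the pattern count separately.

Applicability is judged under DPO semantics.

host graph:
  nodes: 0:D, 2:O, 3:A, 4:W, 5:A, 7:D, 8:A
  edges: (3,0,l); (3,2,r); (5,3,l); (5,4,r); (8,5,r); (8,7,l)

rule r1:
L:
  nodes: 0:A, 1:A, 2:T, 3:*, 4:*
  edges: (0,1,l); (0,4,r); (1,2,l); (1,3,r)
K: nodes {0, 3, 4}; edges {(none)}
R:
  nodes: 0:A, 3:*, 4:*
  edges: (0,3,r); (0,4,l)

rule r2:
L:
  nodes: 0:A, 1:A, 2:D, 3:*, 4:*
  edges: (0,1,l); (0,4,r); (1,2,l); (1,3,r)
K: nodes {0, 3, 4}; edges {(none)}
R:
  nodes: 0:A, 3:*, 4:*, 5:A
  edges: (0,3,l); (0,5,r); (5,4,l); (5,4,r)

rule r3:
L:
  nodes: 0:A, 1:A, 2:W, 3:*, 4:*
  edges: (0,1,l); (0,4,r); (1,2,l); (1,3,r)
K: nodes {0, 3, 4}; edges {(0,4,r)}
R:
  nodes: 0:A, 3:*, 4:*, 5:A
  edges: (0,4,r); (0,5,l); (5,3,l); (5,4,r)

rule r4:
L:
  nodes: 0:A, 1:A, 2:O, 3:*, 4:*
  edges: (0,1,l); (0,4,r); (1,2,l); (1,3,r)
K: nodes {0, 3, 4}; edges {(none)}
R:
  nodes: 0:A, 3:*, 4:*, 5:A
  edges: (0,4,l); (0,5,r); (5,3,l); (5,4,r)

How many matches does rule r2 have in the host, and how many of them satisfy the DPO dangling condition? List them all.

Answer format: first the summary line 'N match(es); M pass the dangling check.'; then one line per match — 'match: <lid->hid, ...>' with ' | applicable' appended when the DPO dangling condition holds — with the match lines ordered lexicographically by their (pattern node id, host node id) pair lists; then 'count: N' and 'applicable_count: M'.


1 match(es); 1 pass the dangling check.
match: 0->5, 1->3, 2->0, 3->2, 4->4 | applicable
count: 1
applicable_count: 1


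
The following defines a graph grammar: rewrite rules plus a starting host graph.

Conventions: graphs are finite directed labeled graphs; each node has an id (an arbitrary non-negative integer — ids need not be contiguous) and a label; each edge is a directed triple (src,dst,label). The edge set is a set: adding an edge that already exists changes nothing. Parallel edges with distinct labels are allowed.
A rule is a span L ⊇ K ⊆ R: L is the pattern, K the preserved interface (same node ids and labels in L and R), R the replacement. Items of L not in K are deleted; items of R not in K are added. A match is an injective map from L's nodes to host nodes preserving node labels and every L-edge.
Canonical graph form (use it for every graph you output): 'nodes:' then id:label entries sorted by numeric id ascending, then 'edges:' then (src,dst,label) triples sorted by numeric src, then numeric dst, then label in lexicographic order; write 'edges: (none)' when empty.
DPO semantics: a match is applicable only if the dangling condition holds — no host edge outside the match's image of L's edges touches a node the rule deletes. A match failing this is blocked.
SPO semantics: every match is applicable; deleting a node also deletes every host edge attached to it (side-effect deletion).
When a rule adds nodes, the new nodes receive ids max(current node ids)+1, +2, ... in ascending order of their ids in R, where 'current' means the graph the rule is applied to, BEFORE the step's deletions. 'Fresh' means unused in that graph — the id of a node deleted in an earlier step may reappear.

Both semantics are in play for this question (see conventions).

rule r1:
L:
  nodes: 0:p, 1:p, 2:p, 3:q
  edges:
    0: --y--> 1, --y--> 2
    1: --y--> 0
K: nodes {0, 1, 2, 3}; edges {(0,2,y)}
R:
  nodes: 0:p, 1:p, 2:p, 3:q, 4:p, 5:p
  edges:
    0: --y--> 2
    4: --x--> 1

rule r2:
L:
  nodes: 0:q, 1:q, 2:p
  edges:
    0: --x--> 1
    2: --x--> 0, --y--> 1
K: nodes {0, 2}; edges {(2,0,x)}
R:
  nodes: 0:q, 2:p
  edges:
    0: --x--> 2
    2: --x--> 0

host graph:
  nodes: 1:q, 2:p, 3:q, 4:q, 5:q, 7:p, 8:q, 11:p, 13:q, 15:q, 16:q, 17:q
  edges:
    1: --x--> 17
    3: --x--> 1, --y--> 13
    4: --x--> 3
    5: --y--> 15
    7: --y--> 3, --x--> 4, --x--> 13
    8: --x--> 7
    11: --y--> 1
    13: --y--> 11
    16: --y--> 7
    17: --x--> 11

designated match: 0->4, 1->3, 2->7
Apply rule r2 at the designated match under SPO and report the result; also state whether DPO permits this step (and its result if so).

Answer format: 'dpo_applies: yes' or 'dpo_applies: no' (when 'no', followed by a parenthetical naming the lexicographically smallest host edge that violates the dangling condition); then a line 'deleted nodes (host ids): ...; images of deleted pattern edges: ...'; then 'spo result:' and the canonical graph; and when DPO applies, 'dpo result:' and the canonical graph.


dpo_applies: no
(the rule deletes node 3, which keeps host edge (3,1,x) outside the match image — the dangling condition fails, DPO blocks; SPO proceeds and side-deletes such edges)
deleted nodes (host ids): 3; images of deleted pattern edges: (4,3,x); (7,3,y)
spo result:
nodes: 1:q, 2:p, 4:q, 5:q, 7:p, 8:q, 11:p, 13:q, 15:q, 16:q, 17:q
edges: (1,17,x); (4,7,x); (5,15,y); (7,4,x); (7,13,x); (8,7,x); (11,1,y); (13,11,y); (16,7,y); (17,11,x)


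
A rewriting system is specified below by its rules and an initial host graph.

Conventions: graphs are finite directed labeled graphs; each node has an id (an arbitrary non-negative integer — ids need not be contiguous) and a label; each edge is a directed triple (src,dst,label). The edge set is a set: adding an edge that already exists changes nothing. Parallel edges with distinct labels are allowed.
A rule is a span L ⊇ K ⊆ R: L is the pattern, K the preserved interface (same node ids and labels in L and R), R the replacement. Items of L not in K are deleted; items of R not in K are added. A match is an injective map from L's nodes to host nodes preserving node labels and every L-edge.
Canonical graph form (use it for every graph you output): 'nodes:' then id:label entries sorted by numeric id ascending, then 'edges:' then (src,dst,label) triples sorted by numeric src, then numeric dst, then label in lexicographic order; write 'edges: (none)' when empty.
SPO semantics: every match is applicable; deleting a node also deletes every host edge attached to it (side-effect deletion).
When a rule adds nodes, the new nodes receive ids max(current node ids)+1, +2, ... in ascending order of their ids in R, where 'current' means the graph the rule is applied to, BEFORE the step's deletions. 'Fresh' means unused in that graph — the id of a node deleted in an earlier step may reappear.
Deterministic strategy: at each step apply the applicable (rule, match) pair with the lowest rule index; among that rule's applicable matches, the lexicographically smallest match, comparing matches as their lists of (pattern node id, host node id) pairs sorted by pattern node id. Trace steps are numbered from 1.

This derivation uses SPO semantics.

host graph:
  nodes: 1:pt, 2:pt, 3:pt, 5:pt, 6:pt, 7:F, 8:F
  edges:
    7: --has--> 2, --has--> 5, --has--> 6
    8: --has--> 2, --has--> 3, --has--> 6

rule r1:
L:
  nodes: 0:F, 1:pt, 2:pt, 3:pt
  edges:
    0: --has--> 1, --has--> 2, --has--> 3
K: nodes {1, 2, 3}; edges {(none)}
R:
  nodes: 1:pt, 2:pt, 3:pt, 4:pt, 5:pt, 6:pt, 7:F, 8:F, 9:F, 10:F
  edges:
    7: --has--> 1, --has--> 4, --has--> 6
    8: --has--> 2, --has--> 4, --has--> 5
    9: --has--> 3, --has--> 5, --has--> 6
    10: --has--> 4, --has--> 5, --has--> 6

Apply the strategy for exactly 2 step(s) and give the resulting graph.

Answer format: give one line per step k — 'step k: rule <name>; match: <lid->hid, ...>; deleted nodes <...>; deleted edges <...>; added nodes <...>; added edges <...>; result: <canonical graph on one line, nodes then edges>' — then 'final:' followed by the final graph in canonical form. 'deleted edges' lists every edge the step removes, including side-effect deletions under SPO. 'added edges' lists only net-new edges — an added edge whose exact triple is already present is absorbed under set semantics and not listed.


step 1: rule r1; match: 0->7, 1->2, 2->5, 3->6; deleted nodes 7; deleted edges (7,2,has); (7,5,has); (7,6,has); added nodes 9, 10, 11, 12, 13, 14, 15; added edges (12,2,has); (12,9,has); (12,11,has); (13,5,has); (13,9,has); (13,10,has); (14,6,has); (14,10,has); (14,11,has); (15,9,has); (15,10,has); (15,11,has); result: nodes: 1:pt, 2:pt, 3:pt, 5:pt, 6:pt, 8:F, 9:pt, 10:pt, 11:pt, 12:F, 13:F, 14:F, 15:F edges: (8,2,has); (8,3,has); (8,6,has); (12,2,has); (12,9,has); (12,11,has); (13,5,has); (13,9,has); (13,10,has); (14,6,has); (14,10,has); (14,11,has); (15,9,has); (15,10,has); (15,11,has)
step 2: rule r1; match: 0->8, 1->2, 2->3, 3->6; deleted nodes 8; deleted edges (8,2,has); (8,3,has); (8,6,has); added nodes 16, 17, 18, 19, 20, 21, 22; added edges (19,2,has); (19,16,has); (19,18,has); (20,3,has); (20,16,has); (20,17,has); (21,6,has); (21,17,has); (21,18,has); (22,16,has); (22,17,has); (22,18,has); result: nodes: 1:pt, 2:pt, 3:pt, 5:pt, 6:pt, 9:pt, 10:pt, 11:pt, 12:F, 13:F, 14:F, 15:F, 16:pt, 17:pt, 18:pt, 19:F, 20:F, 21:F, 22:F edges: (12,2,has); (12,9,has); (12,11,has); (13,5,has); (13,9,has); (13,10,has); (14,6,has); (14,10,has); (14,11,has); (15,9,has); (15,10,has); (15,11,has); (19,2,has); (19,16,has); (19,18,has); (20,3,has); (20,16,has); (20,17,has); (21,6,has); (21,17,has); (21,18,has); (22,16,has); (22,17,has); (22,18,has)
final:
nodes: 1:pt, 2:pt, 3:pt, 5:pt, 6:pt, 9:pt, 10:pt, 11:pt, 12:F, 13:F, 14:F, 15:F, 16:pt, 17:pt, 18:pt, 19:F, 20:F, 21:F, 22:F
edges: (12,2,has); (12,9,has); (12,11,has); (13,5,has); (13,9,has); (13,10,has); (14,6,has); (14,10,has); (14,11,has); (15,9,has); (15,10,has); (15,11,has); (19,2,has); (19,16,has); (19,18,has); (20,3,has); (20,16,has); (20,17,has); (21,6,has); (21,17,has); (21,18,has); (22,16,has); (22,17,has); (22,18,has)


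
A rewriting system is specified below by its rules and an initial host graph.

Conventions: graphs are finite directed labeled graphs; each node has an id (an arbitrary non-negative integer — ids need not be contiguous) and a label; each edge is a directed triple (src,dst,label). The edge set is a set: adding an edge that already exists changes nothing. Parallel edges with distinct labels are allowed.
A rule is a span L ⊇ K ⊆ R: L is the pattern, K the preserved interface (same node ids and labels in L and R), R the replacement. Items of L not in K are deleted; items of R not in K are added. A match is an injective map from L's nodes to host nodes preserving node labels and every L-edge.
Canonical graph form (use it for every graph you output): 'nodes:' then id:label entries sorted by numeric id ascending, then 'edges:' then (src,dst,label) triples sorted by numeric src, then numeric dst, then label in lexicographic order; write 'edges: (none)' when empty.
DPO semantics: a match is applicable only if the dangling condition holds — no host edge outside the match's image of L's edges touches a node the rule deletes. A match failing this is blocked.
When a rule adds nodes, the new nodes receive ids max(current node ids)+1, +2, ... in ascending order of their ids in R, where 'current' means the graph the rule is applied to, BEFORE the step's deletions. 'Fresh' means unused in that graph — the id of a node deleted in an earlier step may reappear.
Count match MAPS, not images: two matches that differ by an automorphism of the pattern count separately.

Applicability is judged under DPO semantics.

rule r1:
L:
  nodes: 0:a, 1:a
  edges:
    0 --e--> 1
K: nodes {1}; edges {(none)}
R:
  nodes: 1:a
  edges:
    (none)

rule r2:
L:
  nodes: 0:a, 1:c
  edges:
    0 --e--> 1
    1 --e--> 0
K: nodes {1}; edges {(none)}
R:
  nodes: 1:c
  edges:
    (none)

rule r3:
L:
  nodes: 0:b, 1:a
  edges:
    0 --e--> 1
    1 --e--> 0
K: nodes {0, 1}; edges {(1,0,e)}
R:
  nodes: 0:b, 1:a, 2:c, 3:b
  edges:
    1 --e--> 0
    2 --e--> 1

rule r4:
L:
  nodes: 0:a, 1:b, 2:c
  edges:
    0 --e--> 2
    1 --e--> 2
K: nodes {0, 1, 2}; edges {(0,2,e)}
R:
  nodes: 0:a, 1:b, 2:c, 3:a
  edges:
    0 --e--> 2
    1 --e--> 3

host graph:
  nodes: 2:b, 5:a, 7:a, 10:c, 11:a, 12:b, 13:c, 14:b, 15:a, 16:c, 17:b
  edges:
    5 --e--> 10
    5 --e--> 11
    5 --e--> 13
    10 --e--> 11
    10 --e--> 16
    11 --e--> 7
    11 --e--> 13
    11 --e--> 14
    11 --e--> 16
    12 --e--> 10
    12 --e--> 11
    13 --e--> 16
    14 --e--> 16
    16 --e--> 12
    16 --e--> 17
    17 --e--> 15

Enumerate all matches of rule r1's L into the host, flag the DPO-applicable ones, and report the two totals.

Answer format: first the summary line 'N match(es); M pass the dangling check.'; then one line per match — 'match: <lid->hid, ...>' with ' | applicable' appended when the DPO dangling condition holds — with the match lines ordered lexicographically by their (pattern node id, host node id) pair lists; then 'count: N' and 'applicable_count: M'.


2 match(es); 0 pass the dangling check.
match: 0->5, 1->11
match: 0->11, 1->7
count: 2
applicable_count: 0


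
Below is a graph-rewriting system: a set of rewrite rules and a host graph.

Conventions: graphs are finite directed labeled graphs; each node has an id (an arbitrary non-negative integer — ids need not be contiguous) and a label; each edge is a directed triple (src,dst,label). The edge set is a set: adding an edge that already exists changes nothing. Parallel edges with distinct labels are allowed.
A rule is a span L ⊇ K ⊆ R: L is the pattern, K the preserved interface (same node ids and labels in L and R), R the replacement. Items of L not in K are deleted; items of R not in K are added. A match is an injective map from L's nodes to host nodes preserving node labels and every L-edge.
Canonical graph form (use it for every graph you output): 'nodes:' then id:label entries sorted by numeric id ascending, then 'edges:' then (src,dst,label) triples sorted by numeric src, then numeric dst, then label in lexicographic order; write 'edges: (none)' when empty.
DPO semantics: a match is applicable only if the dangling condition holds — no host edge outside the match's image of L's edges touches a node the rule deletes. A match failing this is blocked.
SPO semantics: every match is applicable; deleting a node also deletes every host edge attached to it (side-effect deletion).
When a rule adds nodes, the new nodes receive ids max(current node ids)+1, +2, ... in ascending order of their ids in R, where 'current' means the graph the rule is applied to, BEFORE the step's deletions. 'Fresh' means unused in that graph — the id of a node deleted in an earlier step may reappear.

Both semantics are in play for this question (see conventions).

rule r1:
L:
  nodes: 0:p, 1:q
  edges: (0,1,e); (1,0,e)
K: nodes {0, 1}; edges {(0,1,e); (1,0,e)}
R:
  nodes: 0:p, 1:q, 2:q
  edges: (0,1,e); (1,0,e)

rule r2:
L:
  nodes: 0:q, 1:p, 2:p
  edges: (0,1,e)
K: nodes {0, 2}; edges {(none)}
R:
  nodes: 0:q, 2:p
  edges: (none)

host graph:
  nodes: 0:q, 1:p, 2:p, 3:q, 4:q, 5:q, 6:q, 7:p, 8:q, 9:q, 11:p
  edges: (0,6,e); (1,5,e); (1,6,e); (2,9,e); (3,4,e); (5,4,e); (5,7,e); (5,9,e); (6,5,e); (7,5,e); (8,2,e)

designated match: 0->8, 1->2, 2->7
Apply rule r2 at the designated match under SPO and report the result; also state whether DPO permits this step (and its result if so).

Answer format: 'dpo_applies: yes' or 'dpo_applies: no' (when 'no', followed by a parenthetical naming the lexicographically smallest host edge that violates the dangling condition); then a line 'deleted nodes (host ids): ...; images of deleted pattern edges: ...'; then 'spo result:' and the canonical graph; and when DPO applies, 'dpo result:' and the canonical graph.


dpo_applies: no
(the rule deletes node 2, which keeps host edge (2,9,e) outside the match image — the dangling condition fails, DPO blocks; SPO proceeds and side-deletes such edges)
deleted nodes (host ids): 2; images of deleted pattern edges: (8,2,e)
spo result:
nodes: 0:q, 1:p, 3:q, 4:q, 5:q, 6:q, 7:p, 8:q, 9:q, 11:p
edges: (0,6,e); (1,5,e); (1,6,e); (3,4,e); (5,4,e); (5,7,e); (5,9,e); (6,5,e); (7,5,e)


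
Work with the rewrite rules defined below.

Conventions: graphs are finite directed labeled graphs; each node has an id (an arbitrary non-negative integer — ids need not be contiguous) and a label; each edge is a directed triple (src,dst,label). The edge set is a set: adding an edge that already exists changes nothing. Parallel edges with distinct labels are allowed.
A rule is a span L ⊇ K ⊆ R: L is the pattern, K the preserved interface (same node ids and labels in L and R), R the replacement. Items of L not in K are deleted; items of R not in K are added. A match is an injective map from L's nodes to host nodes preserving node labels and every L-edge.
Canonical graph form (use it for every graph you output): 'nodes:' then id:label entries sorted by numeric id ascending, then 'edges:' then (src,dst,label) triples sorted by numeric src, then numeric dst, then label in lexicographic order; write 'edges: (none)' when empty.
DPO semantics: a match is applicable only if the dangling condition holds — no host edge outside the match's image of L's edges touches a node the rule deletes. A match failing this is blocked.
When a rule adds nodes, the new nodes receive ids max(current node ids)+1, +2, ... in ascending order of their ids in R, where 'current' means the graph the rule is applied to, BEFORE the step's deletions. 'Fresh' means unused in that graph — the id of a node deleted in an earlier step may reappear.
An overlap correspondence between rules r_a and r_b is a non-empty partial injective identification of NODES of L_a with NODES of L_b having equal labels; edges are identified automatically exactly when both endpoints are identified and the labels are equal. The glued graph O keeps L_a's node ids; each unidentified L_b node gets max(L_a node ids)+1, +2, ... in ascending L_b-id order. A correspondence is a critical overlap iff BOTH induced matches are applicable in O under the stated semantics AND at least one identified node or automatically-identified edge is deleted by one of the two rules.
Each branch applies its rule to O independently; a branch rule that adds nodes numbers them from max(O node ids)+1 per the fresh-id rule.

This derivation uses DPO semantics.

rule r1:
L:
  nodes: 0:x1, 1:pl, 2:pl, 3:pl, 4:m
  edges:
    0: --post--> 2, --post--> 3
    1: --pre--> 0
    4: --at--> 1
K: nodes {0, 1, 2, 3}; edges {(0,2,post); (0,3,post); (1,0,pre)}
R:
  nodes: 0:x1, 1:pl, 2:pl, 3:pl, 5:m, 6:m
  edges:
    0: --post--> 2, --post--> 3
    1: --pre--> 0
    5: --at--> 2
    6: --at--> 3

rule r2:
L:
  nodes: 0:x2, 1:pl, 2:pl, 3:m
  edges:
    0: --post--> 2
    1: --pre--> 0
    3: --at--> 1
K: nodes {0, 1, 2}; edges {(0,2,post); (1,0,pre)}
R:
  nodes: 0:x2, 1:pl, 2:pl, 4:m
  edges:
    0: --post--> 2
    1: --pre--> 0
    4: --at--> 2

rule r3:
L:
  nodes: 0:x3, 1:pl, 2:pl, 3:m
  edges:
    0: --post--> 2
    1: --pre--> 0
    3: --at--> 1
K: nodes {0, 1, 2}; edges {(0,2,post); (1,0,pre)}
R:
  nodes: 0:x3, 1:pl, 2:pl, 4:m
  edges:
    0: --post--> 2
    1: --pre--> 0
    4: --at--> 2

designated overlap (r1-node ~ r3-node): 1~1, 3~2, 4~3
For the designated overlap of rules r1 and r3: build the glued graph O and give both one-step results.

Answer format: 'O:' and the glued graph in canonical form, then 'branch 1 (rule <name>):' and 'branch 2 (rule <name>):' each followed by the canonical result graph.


O:
nodes: 0:x1, 1:pl, 2:pl, 3:pl, 4:m, 5:x3
edges: (0,2,post); (0,3,post); (1,0,pre); (1,5,pre); (4,1,at); (5,3,post)
branch 1 (rule r1):
nodes: 0:x1, 1:pl, 2:pl, 3:pl, 5:x3, 6:m, 7:m
edges: (0,2,post); (0,3,post); (1,0,pre); (1,5,pre); (5,3,post); (6,2,at); (7,3,at)
branch 2 (rule r3):
nodes: 0:x1, 1:pl, 2:pl, 3:pl, 5:x3, 6:m
edges: (0,2,post); (0,3,post); (1,0,pre); (1,5,pre); (5,3,post); (6,3,at)


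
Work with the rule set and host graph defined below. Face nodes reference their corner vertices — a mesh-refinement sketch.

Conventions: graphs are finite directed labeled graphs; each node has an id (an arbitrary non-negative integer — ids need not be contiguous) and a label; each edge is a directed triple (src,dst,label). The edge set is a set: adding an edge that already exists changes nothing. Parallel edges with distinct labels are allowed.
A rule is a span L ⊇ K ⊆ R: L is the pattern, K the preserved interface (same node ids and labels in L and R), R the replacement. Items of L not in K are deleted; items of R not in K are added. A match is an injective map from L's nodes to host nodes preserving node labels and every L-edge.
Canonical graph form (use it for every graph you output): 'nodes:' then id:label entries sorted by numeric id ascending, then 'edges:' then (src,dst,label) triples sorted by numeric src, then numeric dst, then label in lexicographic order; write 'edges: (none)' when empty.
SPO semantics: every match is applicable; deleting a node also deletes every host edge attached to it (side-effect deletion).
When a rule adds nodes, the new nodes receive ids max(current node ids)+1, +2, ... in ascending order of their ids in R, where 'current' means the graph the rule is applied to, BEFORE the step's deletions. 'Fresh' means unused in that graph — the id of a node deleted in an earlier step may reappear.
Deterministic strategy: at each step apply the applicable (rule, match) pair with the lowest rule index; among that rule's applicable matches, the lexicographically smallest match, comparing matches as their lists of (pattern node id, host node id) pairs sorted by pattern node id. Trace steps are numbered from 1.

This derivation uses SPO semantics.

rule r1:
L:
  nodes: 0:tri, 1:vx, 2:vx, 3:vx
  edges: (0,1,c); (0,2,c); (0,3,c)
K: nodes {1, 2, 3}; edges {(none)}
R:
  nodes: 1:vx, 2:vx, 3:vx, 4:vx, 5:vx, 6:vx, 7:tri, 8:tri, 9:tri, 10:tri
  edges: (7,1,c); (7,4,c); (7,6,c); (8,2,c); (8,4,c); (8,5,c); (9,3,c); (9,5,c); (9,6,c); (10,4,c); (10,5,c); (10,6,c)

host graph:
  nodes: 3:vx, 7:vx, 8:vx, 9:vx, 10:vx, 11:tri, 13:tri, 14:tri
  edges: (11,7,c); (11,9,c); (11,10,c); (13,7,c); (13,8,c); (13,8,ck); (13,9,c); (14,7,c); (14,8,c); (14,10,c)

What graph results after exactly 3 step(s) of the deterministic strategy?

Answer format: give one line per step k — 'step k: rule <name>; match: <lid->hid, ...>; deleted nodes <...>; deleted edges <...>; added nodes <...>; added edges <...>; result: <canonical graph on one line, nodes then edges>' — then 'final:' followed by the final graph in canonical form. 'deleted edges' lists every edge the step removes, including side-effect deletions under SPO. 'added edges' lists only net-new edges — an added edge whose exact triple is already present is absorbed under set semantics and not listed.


step 1: rule r1; match: 0->11, 1->7, 2->9, 3->10; deleted nodes 11; deleted edges (11,7,c); (11,9,c); (11,10,c); added nodes 15, 16, 17, 18, 19, 20, 21; added edges (18,7,c); (18,15,c); (18,17,c); (19,9,c); (19,15,c); (19,16,c); (20,10,c); (20,16,c); (20,17,c); (21,15,c); (21,16,c); (21,17,c); result: nodes: 3:vx, 7:vx, 8:vx, 9:vx, 10:vx, 13:tri, 14:tri, 15:vx, 16:vx, 17:vx, 18:tri, 19:tri, 20:tri, 21:tri edges: (13,7,c); (13,8,c); (13,8,ck); (13,9,c); (14,7,c); (14,8,c); (14,10,c); (18,7,c); (18,15,c); (18,17,c); (19,9,c); (19,15,c); (19,16,c); (20,10,c); (20,16,c); (20,17,c); (21,15,c); (21,16,c); (21,17,c)
step 2: rule r1; match: 0->13, 1->7, 2->8, 3->9; deleted nodes 13; deleted edges (13,7,c); (13,8,c); (13,8,ck); (13,9,c); added nodes 22, 23, 24, 25, 26, 27, 28; added edges (25,7,c); (25,22,c); (25,24,c); (26,8,c); (26,22,c); (26,23,c); (27,9,c); (27,23,c); (27,24,c); (28,22,c); (28,23,c); (28,24,c); result: nodes: 3:vx, 7:vx, 8:vx, 9:vx, 10:vx, 14:tri, 15:vx, 16:vx, 17:vx, 18:tri, 19:tri, 20:tri, 21:tri, 22:vx, 23:vx, 24:vx, 25:tri, 26:tri, 27:tri, 28:tri edges: (14,7,c); (14,8,c); (14,10,c); (18,7,c); (18,15,c); (18,17,c); (19,9,c); (19,15,c); (19,16,c); (20,10,c); (20,16,c); (20,17,c); (21,15,c); (21,16,c); (21,17,c); (25,7,c); (25,22,c); (25,24,c); (26,8,c); (26,22,c); (26,23,c); (27,9,c); (27,23,c); (27,24,c); (28,22,c); (28,23,c); (28,24,c)
step 3: rule r1; match: 0->14, 1->7, 2->8, 3->10; deleted nodes 14; deleted edges (14,7,c); (14,8,c); (14,10,c); added nodes 29, 30, 31, 32, 33, 34, 35; added edges (32,7,c); (32,29,c); (32,31,c); (33,8,c); (33,29,c); (33,30,c); (34,10,c); (34,30,c); (34,31,c); (35,29,c); (35,30,c); (35,31,c); result: nodes: 3:vx, 7:vx, 8:vx, 9:vx, 10:vx, 15:vx, 16:vx, 17:vx, 18:tri, 19:tri, 20:tri, 21:tri, 22:vx, 23:vx, 24:vx, 25:tri, 26:tri, 27:tri, 28:tri, 29:vx, 30:vx, 31:vx, 32:tri, 33:tri, 34:tri, 35:tri edges: (18,7,c); (18,15,c); (18,17,c); (19,9,c); (19,15,c); (19,16,c); (20,10,c); (20,16,c); (20,17,c); (21,15,c); (21,16,c); (21,17,c); (25,7,c); (25,22,c); (25,24,c); (26,8,c); (26,22,c); (26,23,c); (27,9,c); (27,23,c); (27,24,c); (28,22,c); (28,23,c); (28,24,c); (32,7,c); (32,29,c); (32,31,c); (33,8,c); (33,29,c); (33,30,c); (34,10,c); (34,30,c); (34,31,c); (35,29,c); (35,30,c); (35,31,c)
final:
nodes: 3:vx, 7:vx, 8:vx, 9:vx, 10:vx, 15:vx, 16:vx, 17:vx, 18:tri, 19:tri, 20:tri, 21:tri, 22:vx, 23:vx, 24:vx, 25:tri, 26:tri, 27:tri, 28:tri, 29:vx, 30:vx, 31:vx, 32:tri, 33:tri, 34:tri, 35:tri
edges: (18,7,c); (18,15,c); (18,17,c); (19,9,c); (19,15,c); (19,16,c); (20,10,c); (20,16,c); (20,17,c); (21,15,c); (21,16,c); (21,17,c); (25,7,c); (25,22,c); (25,24,c); (26,8,c); (26,22,c); (26,23,c); (27,9,c); (27,23,c); (27,24,c); (28,22,c); (28,23,c); (28,24,c); (32,7,c); (32,29,c); (32,31,c); (33,8,c); (33,29,c); (33,30,c); (34,10,c); (34,30,c); (34,31,c); (35,29,c); (35,30,c); (35,31,c)


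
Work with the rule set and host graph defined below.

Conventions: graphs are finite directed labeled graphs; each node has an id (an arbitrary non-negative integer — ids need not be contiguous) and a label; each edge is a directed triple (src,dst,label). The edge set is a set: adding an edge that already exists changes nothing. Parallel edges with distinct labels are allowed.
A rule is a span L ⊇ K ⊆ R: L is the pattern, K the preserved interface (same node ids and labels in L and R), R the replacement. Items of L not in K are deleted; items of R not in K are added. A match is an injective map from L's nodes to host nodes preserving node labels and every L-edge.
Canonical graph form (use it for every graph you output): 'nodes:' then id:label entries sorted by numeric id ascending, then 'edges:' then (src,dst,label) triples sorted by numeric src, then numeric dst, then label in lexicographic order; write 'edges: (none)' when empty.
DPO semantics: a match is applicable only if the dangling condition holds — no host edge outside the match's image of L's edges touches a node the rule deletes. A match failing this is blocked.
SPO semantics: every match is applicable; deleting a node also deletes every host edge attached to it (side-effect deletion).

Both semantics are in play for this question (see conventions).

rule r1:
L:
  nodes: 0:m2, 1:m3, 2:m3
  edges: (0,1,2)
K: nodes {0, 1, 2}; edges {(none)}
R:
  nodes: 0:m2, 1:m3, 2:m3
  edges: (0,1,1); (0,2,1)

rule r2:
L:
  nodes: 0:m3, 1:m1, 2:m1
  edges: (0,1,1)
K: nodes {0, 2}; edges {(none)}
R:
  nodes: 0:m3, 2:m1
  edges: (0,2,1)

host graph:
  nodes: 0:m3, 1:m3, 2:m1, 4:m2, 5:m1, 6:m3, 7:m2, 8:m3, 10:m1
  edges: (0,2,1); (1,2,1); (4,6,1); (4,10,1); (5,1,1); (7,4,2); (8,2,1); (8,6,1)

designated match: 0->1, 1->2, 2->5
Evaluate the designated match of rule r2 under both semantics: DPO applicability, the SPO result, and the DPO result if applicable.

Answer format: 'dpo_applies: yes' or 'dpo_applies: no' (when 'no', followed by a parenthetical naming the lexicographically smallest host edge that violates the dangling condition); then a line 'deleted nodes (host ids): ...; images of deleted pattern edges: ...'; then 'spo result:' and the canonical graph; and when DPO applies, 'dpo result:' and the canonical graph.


dpo_applies: no
(the rule deletes node 2, which keeps host edge (0,2,1) outside the match image — the dangling condition fails, DPO blocks; SPO proceeds and side-deletes such edges)
deleted nodes (host ids): 2; images of deleted pattern edges: (1,2,1)
spo result:
nodes: 0:m3, 1:m3, 4:m2, 5:m1, 6:m3, 7:m2, 8:m3, 10:m1
edges: (1,5,1); (4,6,1); (4,10,1); (5,1,1); (7,4,2); (8,6,1)


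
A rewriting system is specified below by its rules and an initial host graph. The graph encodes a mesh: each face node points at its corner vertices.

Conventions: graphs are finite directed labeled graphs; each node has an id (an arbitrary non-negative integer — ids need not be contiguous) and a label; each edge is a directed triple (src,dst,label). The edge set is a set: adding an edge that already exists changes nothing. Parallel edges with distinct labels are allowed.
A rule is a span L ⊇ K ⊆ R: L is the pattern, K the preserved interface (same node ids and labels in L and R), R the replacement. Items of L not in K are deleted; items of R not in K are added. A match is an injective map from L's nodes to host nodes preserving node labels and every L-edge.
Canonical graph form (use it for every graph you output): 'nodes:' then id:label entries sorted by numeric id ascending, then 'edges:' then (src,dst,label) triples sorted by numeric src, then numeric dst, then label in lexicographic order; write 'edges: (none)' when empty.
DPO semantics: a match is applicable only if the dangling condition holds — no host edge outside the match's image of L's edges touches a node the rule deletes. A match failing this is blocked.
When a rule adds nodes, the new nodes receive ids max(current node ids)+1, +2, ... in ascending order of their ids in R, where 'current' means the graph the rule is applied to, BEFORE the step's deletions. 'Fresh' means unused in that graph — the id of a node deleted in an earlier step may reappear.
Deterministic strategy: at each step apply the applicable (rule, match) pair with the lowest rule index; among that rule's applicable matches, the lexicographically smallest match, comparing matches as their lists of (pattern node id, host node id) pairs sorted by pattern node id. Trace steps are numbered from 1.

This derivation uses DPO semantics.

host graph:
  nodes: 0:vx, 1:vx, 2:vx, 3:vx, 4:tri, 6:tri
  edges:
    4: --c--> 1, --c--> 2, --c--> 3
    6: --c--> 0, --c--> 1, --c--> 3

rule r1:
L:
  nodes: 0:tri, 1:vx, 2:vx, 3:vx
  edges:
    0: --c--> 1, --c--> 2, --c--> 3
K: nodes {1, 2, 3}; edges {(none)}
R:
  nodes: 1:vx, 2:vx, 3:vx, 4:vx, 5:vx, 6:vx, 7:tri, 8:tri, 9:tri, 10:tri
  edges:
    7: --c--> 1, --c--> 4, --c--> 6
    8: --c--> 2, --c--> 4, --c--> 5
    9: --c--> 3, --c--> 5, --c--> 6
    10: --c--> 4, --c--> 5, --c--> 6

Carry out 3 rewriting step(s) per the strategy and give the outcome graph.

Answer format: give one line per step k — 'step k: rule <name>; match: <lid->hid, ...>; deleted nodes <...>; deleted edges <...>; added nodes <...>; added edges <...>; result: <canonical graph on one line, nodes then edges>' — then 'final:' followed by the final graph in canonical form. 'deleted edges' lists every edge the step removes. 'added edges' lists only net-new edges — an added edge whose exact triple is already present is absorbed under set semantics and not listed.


step 1: rule r1; match: 0->4, 1->1, 2->2, 3->3; deleted nodes 4; deleted edges (4,1,c); (4,2,c); (4,3,c); added nodes 7, 8, 9, 10, 11, 12, 13; added edges (10,1,c); (10,7,c); (10,9,c); (11,2,c); (11,7,c); (11,8,c); (12,3,c); (12,8,c); (12,9,c); (13,7,c); (13,8,c); (13,9,c); result: nodes: 0:vx, 1:vx, 2:vx, 3:vx, 6:tri, 7:vx, 8:vx, 9:vx, 10:tri, 11:tri, 12:tri, 13:tri edges: (6,0,c); (6,1,c); (6,3,c); (10,1,c); (10,7,c); (10,9,c); (11,2,c); (11,7,c); (11,8,c); (12,3,c); (12,8,c); (12,9,c); (13,7,c); (13,8,c); (13,9,c)
step 2: rule r1; match: 0->6, 1->0, 2->1, 3->3; deleted nodes 6; deleted edges (6,0,c); (6,1,c); (6,3,c); added nodes 14, 15, 16, 17, 18, 19, 20; added edges (17,0,c); (17,14,c); (17,16,c); (18,1,c); (18,14,c); (18,15,c); (19,3,c); (19,15,c); (19,16,c); (20,14,c); (20,15,c); (20,16,c); result: nodes: 0:vx, 1:vx, 2:vx, 3:vx, 7:vx, 8:vx, 9:vx, 10:tri, 11:tri, 12:tri, 13:tri, 14:vx, 15:vx, 16:vx, 17:tri, 18:tri, 19:tri, 20:tri edges: (10,1,c); (10,7,c); (10,9,c); (11,2,c); (11,7,c); (11,8,c); (12,3,c); (12,8,c); (12,9,c); (13,7,c); (13,8,c); (13,9,c); (17,0,c); (17,14,c); (17,16,c); (18,1,c); (18,14,c); (18,15,c); (19,3,c); (19,15,c); (19,16,c); (20,14,c); (20,15,c); (20,16,c)
step 3: rule r1; match: 0->10, 1->1, 2->7, 3->9; deleted nodes 10; deleted edges (10,1,c); (10,7,c); (10,9,c); added nodes 21, 22, 23, 24, 25, 26, 27; added edges (24,1,c); (24,21,c); (24,23,c); (25,7,c); (25,21,c); (25,22,c); (26,9,c); (26,22,c); (26,23,c); (27,21,c); (27,22,c); (27,23,c); result: nodes: 0:vx, 1:vx, 2:vx, 3:vx, 7:vx, 8:vx, 9:vx, 11:tri, 12:tri, 13:tri, 14:vx, 15:vx, 16:vx, 17:tri, 18:tri, 19:tri, 20:tri, 21:vx, 22:vx, 23:vx, 24:tri, 25:tri, 26:tri, 27:tri edges: (11,2,c); (11,7,c); (11,8,c); (12,3,c); (12,8,c); (12,9,c); (13,7,c); (13,8,c); (13,9,c); (17,0,c); (17,14,c); (17,16,c); (18,1,c); (18,14,c); (18,15,c); (19,3,c); (19,15,c); (19,16,c); (20,14,c); (20,15,c); (20,16,c); (24,1,c); (24,21,c); (24,23,c); (25,7,c); (25,21,c); (25,22,c); (26,9,c); (26,22,c); (26,23,c); (27,21,c); (27,22,c); (27,23,c)
final:
nodes: 0:vx, 1:vx, 2:vx, 3:vx, 7:vx, 8:vx, 9:vx, 11:tri, 12:tri, 13:tri, 14:vx, 15:vx, 16:vx, 17:tri, 18:tri, 19:tri, 20:tri, 21:vx, 22:vx, 23:vx, 24:tri, 25:tri, 26:tri, 27:tri
edges: (11,2,c); (11,7,c); (11,8,c); (12,3,c); (12,8,c); (12,9,c); (13,7,c); (13,8,c); (13,9,c); (17,0,c); (17,14,c); (17,16,c); (18,1,c); (18,14,c); (18,15,c); (19,3,c); (19,15,c); (19,16,c); (20,14,c); (20,15,c); (20,16,c); (24,1,c); (24,21,c); (24,23,c); (25,7,c); (25,21,c); (25,22,c); (26,9,c); (26,22,c); (26,23,c); (27,21,c); (27,22,c); (27,23,c)
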